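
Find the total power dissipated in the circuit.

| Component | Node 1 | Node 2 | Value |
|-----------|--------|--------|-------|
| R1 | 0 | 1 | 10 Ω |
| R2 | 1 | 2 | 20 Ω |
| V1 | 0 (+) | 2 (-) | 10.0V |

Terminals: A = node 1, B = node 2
Nodal analysis, taking node 2 as the 0 V reference.
Source V1 fixes V_0 = 10 V.
KCL at each unknown node (sum of currents leaving = 0; resistances in Ω):
  Node 1: (V_1 - 10)/10 + (V_1 - 0)/20 = 0
Collecting terms: 0.15 × V_1 = 1  =>  V_1 = 6.667 V
Power in each resistor, P = (ΔV)²/R:
  P_R1 = (10 - 6.667)²/10 = 1.111 W
  P_R2 = (6.667 - 0)²/20 = 2.222 W
P_total = P_R1 + P_R2 = 3.333 W

Final answer: 3.333 W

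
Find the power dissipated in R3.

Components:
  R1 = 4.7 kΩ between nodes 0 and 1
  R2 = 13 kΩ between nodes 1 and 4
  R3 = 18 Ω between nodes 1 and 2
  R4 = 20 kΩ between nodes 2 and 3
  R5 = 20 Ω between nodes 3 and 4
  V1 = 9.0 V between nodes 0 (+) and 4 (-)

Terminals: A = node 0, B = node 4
Nodal analysis, taking node 4 as the 0 V reference.
Source V1 fixes V_0 = 9 V.
KCL at each unknown node (sum of currents leaving = 0; resistances in Ω):
  Node 1: (V_1 - 9)/4700 + (V_1 - 0)/13000 + (V_1 - V_2)/18 = 0
  Node 2: (V_2 - V_1)/18 + (V_2 - V_3)/20000 = 0
  Node 3: (V_3 - V_2)/20000 + (V_3 - 0)/20 = 0
Collecting terms (coefficients in siemens):
  0.05585·V_1 - 0.05556·V_2 = 0.001915
  0.05561·V_2 - 0.05556·V_1 - 0.00005·V_3 = 0
  0.05005·V_3 - 0.00005·V_2 = 0
Solving these 3 simultaneous equations (Gaussian elimination) gives:
  V_1 = 5.639 V, V_2 = 5.634 V, V_3 = 0.005628 V
I_R3 = (V_1 - V_2)/R3 = (5.639 - 5.634)/18 = 0.0002814 A
P_R3 = I_R3² × R3 = (0.0002814)² × 18 = 0.000001425 W

Final answer: 1.425e-06 W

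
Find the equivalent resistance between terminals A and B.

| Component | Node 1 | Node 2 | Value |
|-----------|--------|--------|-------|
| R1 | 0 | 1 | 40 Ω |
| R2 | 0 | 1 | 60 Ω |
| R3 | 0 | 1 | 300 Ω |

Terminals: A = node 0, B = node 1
Reduce the network between node 0 (A) and node 1 (B) by series/parallel combination:
  Rp1 = R1 ‖ R2 ‖ R3 (parallel, all between nodes 0 and 1) = 1/(1/40 + 1/60 + 1/300) = 22.22 Ω
R_eq = 22.22 Ω

Final answer: 22.22 Ω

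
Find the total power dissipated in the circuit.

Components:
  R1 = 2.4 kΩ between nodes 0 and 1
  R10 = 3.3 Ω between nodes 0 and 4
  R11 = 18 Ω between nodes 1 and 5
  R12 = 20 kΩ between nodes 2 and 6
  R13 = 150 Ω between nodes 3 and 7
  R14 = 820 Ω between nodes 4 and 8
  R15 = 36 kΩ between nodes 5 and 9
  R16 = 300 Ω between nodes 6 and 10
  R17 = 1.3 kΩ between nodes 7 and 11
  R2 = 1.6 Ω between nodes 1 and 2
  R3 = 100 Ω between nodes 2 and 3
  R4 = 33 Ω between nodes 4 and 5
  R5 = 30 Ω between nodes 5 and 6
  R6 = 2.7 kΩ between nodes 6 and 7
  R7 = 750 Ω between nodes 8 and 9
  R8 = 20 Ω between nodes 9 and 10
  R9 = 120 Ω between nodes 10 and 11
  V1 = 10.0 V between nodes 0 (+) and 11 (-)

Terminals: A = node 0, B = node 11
Nodal analysis, taking node 11 as the 0 V reference.
Source V1 fixes V_0 = 10 V.
KCL at each unknown node (sum of currents leaving = 0; resistances in Ω):
  Node 1: (V_1 - 10)/2400 + (V_1 - V_2)/1.6 + (V_1 - V_5)/18 = 0
  Node 2: (V_2 - V_1)/1.6 + (V_2 - V_3)/100 + (V_2 - V_6)/20000 = 0
  Node 3: (V_3 - V_2)/100 + (V_3 - V_7)/150 = 0
  Node 4: (V_4 - V_5)/33 + (V_4 - 10)/3.3 + (V_4 - V_8)/820 = 0
  Node 5: (V_5 - V_4)/33 + (V_5 - V_6)/30 + (V_5 - V_1)/18 + (V_5 - V_9)/36000 = 0
  Node 6: (V_6 - V_5)/30 + (V_6 - V_7)/2700 + (V_6 - V_2)/20000 + (V_6 - V_10)/300 = 0
  Node 7: (V_7 - V_6)/2700 + (V_7 - V_3)/150 + (V_7 - 0)/1300 = 0
  Node 8: (V_8 - V_9)/750 + (V_8 - V_4)/820 = 0
  Node 9: (V_9 - V_8)/750 + (V_9 - V_10)/20 + (V_9 - V_5)/36000 = 0
  Node 10: (V_10 - V_9)/20 + (V_10 - 0)/120 + (V_10 - V_6)/300 = 0
Collecting terms (coefficients in siemens):
  0.681·V_1 - 0.625·V_2 - 0.05556·V_5 = 0.004167
  0.6351·V_2 - 0.625·V_1 - 0.01·V_3 - 0.00005·V_6 = 0
  0.01667·V_3 - 0.01·V_2 - 0.006667·V_7 = 0
  0.3346·V_4 - 0.0303·V_5 - 0.00122·V_8 = 3.03
  0.1192·V_5 - 0.05556·V_1 - 0.0303·V_4 - 0.03333·V_6 - 0.00002778·V_9 = 0
  0.03709·V_6 - 0.00005·V_2 - 0.03333·V_5 - 0.0003704·V_7 - 0.003333·V_10 = 0
  0.007806·V_7 - 0.006667·V_3 - 0.0003704·V_6 = 0
  0.002553·V_8 - 0.00122·V_4 - 0.001333·V_9 = 0
  0.05136·V_9 - 0.00002778·V_5 - 0.001333·V_8 - 0.05·V_10 = 0
  0.06167·V_10 - 0.003333·V_6 - 0.05·V_9 = 0
Solving these 10 simultaneous equations (Gaussian elimination) gives:
  V_1 = 9.001 V, V_2 = 8.992 V, V_3 = 8.44 V, V_4 = 9.904 V
  V_5 = 9.094 V, V_6 = 8.516 V, V_7 = 7.612 V, V_8 = 6.257 V
  V_9 = 2.921 V, V_10 = 2.829 V
Power in each resistor, P = (ΔV)²/R:
  P_R1 = (10 - 9.001)²/2400 = 0.0004156 W
  P_R2 = (9.001 - 8.992)²/1.6 = 0.00004919 W
  P_R3 = (8.992 - 8.44)²/100 = 0.003048 W
  P_R4 = (9.904 - 9.094)²/33 = 0.01992 W
  P_R5 = (9.094 - 8.516)²/30 = 0.01114 W
  P_R6 = (8.516 - 7.612)²/2700 = 0.0003023 W
  P_R7 = (6.257 - 2.921)²/750 = 0.01484 W
  P_R8 = (2.921 - 2.829)²/20 = 0.0004267 W
  P_R9 = (2.829 - 0)²/120 = 0.06669 W
  P_R10 = (10 - 9.904)²/3.3 = 0.002778 W
  P_R11 = (9.001 - 9.094)²/18 = 0.0004734 W
  P_R12 = (8.992 - 8.516)²/20000 = 0.00001137 W
  P_R13 = (8.44 - 7.612)²/150 = 0.004572 W
  P_R14 = (9.904 - 6.257)²/820 = 0.01622 W
  P_R15 = (9.094 - 2.921)²/36000 = 0.001058 W
  P_R16 = (8.516 - 2.829)²/300 = 0.1078 W
  P_R17 = (7.612 - 0)²/1300 = 0.04457 W
P_total = P_R1 + P_R2 + P_R3 + P_R4 + P_R5 + P_R6 + P_R7 + P_R8 + P_R9 + P_R10 + P_R11 + P_R12 + P_R13 + P_R14 + P_R15 + P_R16 + P_R17 = 0.2943 W

Final answer: 0.2943 W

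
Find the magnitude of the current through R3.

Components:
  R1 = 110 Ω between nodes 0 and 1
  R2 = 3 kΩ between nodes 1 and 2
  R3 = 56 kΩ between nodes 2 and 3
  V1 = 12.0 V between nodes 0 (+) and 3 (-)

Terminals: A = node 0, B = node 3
Nodal analysis, taking node 3 as the 0 V reference.
Source V1 fixes V_0 = 12 V.
KCL at each unknown node (sum of currents leaving = 0; resistances in Ω):
  Node 1: (V_1 - 12)/110 + (V_1 - V_2)/3000 = 0
  Node 2: (V_2 - V_1)/3000 + (V_2 - 0)/56000 = 0
Collecting terms (coefficients in siemens):
  0.009424·V_1 - 0.0003333·V_2 = 0.1091
  0.0003512·V_2 - 0.0003333·V_1 = 0
Determinant D = (0.009424)(0.0003512) - (-0.0003333)(-0.0003333) = 0.000003199
V_1 = [(0.1091)(0.0003512) - (-0.0003333)(0)]/D = 11.98 V
V_2 = [(0.009424)(0) - (0.1091)(-0.0003333)]/D = 11.37 V
I_R3 = (V_2 - V_3)/R3 = (11.37 - 0)/56000 = 0.000203 A
|I_R3| = 0.000203 A

Final answer: |I_R3| = 0.000203 A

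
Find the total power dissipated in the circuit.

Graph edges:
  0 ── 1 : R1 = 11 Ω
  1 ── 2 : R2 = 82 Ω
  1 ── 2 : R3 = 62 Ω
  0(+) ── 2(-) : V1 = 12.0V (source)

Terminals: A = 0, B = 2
Nodal analysis, taking node 2 as the 0 V reference.
Source V1 fixes V_0 = 12 V.
KCL at each unknown node (sum of currents leaving = 0; resistances in Ω):
  Node 1: (V_1 - 12)/11 + (V_1 - 0)/82 + (V_1 - 0)/62 = 0
Collecting terms: 0.1192 × V_1 = 1.091  =>  V_1 = 9.149 V
Power in each resistor, P = (ΔV)²/R:
  P_R1 = (12 - 9.149)²/11 = 0.7387 W
  P_R2 = (9.149 - 0)²/82 = 1.021 W
  P_R3 = (9.149 - 0)²/62 = 1.35 W
P_total = P_R1 + P_R2 + P_R3 = 3.11 W

Final answer: 3.11 W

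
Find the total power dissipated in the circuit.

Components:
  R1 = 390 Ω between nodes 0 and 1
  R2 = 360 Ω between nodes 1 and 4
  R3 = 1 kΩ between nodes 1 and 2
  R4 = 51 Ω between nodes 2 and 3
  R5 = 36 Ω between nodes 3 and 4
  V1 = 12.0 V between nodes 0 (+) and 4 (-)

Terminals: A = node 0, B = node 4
Nodal analysis, taking node 4 as the 0 V reference.
Source V1 fixes V_0 = 12 V.
KCL at each unknown node (sum of currents leaving = 0; resistances in Ω):
  Node 1: (V_1 - 12)/390 + (V_1 - 0)/360 + (V_1 - V_2)/1000 = 0
  Node 2: (V_2 - V_1)/1000 + (V_2 - V_3)/51 = 0
  Node 3: (V_3 - V_2)/51 + (V_3 - 0)/36 = 0
Collecting terms (coefficients in siemens):
  0.006342·V_1 - 0.001·V_2 = 0.03077
  0.02061·V_2 - 0.001·V_1 - 0.01961·V_3 = 0
  0.04739·V_3 - 0.01961·V_2 = 0
Solving these 3 simultaneous equations (Gaussian elimination) gives:
  V_1 = 4.914 V, V_2 = 0.3933 V, V_3 = 0.1627 V
Power in each resistor, P = (ΔV)²/R:
  P_R1 = (12 - 4.914)²/390 = 0.1288 W
  P_R2 = (4.914 - 0)²/360 = 0.06707 W
  P_R3 = (4.914 - 0.3933)²/1000 = 0.02043 W
  P_R4 = (0.3933 - 0.1627)²/51 = 0.001042 W
  P_R5 = (0.1627 - 0)²/36 = 0.0007357 W
P_total = P_R1 + P_R2 + P_R3 + P_R4 + P_R5 = 0.218 W

Final answer: 0.218 W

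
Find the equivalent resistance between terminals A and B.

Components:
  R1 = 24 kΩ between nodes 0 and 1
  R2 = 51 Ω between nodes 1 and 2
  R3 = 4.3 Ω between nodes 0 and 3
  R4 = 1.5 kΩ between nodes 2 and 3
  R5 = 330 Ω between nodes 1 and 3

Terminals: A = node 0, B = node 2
The network is not a plain series/parallel combination. Inject a 1 A test current into terminal A (node 0) and return it from terminal B (node 2); then R_eq = V_A / (1 A).
Nodal analysis, taking node 2 as the 0 V reference.
Current source I_test pushes 1 A into node 0 and draws it out of node 2.
KCL at each unknown node (sum of currents leaving = 0; resistances in Ω):
  Node 0: (V_0 - V_1)/24000 + (V_0 - V_3)/4.3 - 1 = 0
  Node 1: (V_1 - V_0)/24000 + (V_1 - 0)/51 + (V_1 - V_3)/330 = 0
  Node 3: (V_3 - V_0)/4.3 + (V_3 - V_1)/330 + (V_3 - 0)/1500 = 0
Collecting terms (coefficients in siemens):
  0.2326·V_0 - 0.00004167·V_1 - 0.2326·V_3 = 1
  0.02268·V_1 - 0.00004167·V_0 - 0.00303·V_3 = 0
  0.2363·V_3 - 0.2326·V_0 - 0.00303·V_1 = 0
Solving these 3 simultaneous equations (Gaussian elimination) gives:
  V_0 = 305.2 V, V_1 = 40.77 V, V_3 = 300.9 V
R_eq = V_0 / 1 A = 305.2 Ω

Final answer: 305.2 Ω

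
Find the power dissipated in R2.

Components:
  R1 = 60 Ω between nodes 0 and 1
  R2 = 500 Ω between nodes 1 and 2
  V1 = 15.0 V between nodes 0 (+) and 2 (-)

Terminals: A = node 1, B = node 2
Nodal analysis, taking node 2 as the 0 V reference.
Source V1 fixes V_0 = 15 V.
KCL at each unknown node (sum of currents leaving = 0; resistances in Ω):
  Node 1: (V_1 - 15)/60 + (V_1 - 0)/500 = 0
Collecting terms: 0.01867 × V_1 = 0.25  =>  V_1 = 13.39 V
I_R2 = (V_1 - V_2)/R2 = (13.39 - 0)/500 = 0.02679 A
P_R2 = I_R2² × R2 = (0.02679)² × 500 = 0.3587 W

Final answer: 0.3587 W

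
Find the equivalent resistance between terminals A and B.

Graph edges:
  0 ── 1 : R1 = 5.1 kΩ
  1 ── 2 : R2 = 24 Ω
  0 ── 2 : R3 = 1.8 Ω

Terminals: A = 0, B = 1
Reduce the network between node 0 (A) and node 1 (B) by series/parallel combination:
  Rs1 = R3 + R2 (series, joined only at node 2) = 1.8 + 24 = 25.8 Ω
  Rp1 = R1 ‖ Rs1 (parallel, both between nodes 0 and 1) = 1/(1/5100 + 1/25.8) = 25.67 Ω
R_eq = 25.67 Ω

Final answer: 25.67 Ω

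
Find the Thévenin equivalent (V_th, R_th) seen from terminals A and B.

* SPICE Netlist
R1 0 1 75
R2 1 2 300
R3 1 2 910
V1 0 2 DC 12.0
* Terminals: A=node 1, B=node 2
Step 1 — V_th is the open-circuit voltage V_A - V_B (nothing connected across the terminals).
Nodal analysis, taking node 2 as the 0 V reference.
Source V1 fixes V_0 = 12 V.
KCL at each unknown node (sum of currents leaving = 0; resistances in Ω):
  Node 1: (V_1 - 12)/75 + (V_1 - 0)/300 + (V_1 - 0)/910 = 0
Collecting terms: 0.01777 × V_1 = 0.16  =>  V_1 = 9.006 V
V_th = V_1 - V_2 = 9.006 - 0 = 9.006 V
Step 2 — R_th: zero the source — replace V1 by a short circuit (node 2 merges into node 0) — and find the resistance seen between A (node 1) and B (node 0).
Reduce the network between node 1 (A) and node 0 (B) by series/parallel combination:
  Rp1 = R1 ‖ R2 ‖ R3 (parallel, all between nodes 0 and 1) = 1/(1/75 + 1/300 + 1/910) = 56.29 Ω
R_th = 56.29 Ω

Final answer: V_th = 9.006 V, R_th = 56.29 Ω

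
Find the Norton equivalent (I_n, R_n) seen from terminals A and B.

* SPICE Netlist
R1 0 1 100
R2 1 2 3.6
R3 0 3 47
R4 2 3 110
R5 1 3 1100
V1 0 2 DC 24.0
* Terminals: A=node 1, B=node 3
Find the Thévenin equivalent first; then I_n = V_th/R_th and R_n = R_th.
Step 1 — V_th is the open-circuit voltage V_A - V_B (nothing connected across the terminals).
Nodal analysis, taking node 2 as the 0 V reference.
Source V1 fixes V_0 = 24 V.
KCL at each unknown node (sum of currents leaving = 0; resistances in Ω):
  Node 1: (V_1 - 24)/100 + (V_1 - 0)/3.6 + (V_1 - V_3)/1100 = 0
  Node 3: (V_3 - 24)/47 + (V_3 - 0)/110 + (V_3 - V_1)/1100 = 0
Collecting terms (coefficients in siemens):
  0.2887·V_1 - 0.0009091·V_3 = 0.24
  0.03128·V_3 - 0.0009091·V_1 = 0.5106
Determinant D = (0.2887)(0.03128) - (-0.0009091)(-0.0009091) = 0.009028
V_1 = [(0.24)(0.03128) - (-0.0009091)(0.5106)]/D = 0.8828 V
V_3 = [(0.2887)(0.5106) - (0.24)(-0.0009091)]/D = 16.35 V
V_th = V_1 - V_3 = 0.8828 - 16.35 = -15.47 V
Step 2 — R_th: zero the source — replace V1 by a short circuit (node 2 merges into node 0) — and find the resistance seen between A (node 1) and B (node 3).
Reduce the network between node 1 (A) and node 3 (B) by series/parallel combination:
  Rp1 = R1 ‖ R2 (parallel, both between nodes 0 and 1) = 1/(1/100 + 1/3.6) = 3.475 Ω
  Rp2 = R3 ‖ R4 (parallel, both between nodes 0 and 3) = 1/(1/47 + 1/110) = 32.93 Ω
  Rs1 = Rp1 + Rp2 (series, joined only at node 0) = 3.475 + 32.93 = 36.4 Ω
  Rp3 = R5 ‖ Rs1 (parallel, both between nodes 1 and 3) = 1/(1/1100 + 1/36.4) = 35.24 Ω
R_th = 35.24 Ω
I_n = V_th/R_th = -15.47/35.24 = -0.439 A, and R_n = R_th = 35.24 Ω

Final answer: I_n = -0.439 A, R_n = 35.24 Ω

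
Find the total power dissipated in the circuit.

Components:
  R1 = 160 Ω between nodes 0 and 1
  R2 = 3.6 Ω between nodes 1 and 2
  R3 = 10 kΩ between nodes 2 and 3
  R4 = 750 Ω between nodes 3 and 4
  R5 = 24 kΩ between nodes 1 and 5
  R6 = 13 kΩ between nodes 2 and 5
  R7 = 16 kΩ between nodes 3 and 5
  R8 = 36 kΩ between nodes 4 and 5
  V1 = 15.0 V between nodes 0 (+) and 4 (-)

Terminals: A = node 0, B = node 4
Nodal analysis, taking node 4 as the 0 V reference.
Source V1 fixes V_0 = 15 V.
KCL at each unknown node (sum of currents leaving = 0; resistances in Ω):
  Node 1: (V_1 - 15)/160 + (V_1 - V_2)/3.6 + (V_1 - V_5)/24000 = 0
  Node 2: (V_2 - V_1)/3.6 + (V_2 - V_3)/10000 + (V_2 - V_5)/13000 = 0
  Node 3: (V_3 - V_2)/10000 + (V_3 - 0)/750 + (V_3 - V_5)/16000 = 0
  Node 5: (V_5 - V_1)/24000 + (V_5 - V_2)/13000 + (V_5 - V_3)/16000 + (V_5 - 0)/36000 = 0
Collecting terms (coefficients in siemens):
  0.2841·V_1 - 0.2778·V_2 - 0.00004167·V_5 = 0.09375
  0.278·V_2 - 0.2778·V_1 - 0.0001·V_3 - 0.00007692·V_5 = 0
  0.001496·V_3 - 0.0001·V_2 - 0.0000625·V_5 = 0
  0.0002089·V_5 - 0.00004167·V_1 - 0.00007692·V_2 - 0.0000625·V_3 = 0
Solving these 4 simultaneous equations (Gaussian elimination) gives:
  V_1 = 14.67 V, V_2 = 14.67 V, V_3 = 1.345 V, V_5 = 8.732 V
Power in each resistor, P = (ΔV)²/R:
  P_R1 = (15 - 14.67)²/160 = 0.0006635 W
  P_R2 = (14.67 - 14.67)²/3.6 = 0.00001152 W
  P_R3 = (14.67 - 1.345)²/10000 = 0.01775 W
  P_R4 = (1.345 - 0)²/750 = 0.002414 W
  P_R5 = (14.67 - 8.732)²/24000 = 0.001471 W
  P_R6 = (14.67 - 8.732)²/13000 = 0.00271 W
  P_R7 = (1.345 - 8.732)²/16000 = 0.00341 W
  P_R8 = (0 - 8.732)²/36000 = 0.002118 W
P_total = P_R1 + P_R2 + P_R3 + P_R4 + P_R5 + P_R6 + P_R7 + P_R8 = 0.03055 W

Final answer: 0.03055 W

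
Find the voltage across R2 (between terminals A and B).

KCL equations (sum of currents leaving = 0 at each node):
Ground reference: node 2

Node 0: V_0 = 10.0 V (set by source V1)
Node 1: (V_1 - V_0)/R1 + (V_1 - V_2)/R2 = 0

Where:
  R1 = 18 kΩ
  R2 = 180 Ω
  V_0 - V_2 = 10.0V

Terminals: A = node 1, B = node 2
R1 and R2 are in series across V1 (node 0 → node 1 → node 2), and the output A–B is taken across R2, so this is a voltage divider.
Series current: I = V1/(R1 + R2) = 10/(18000 + 180) = 10/18180 = 0.0005501 A
V_R2 = I × R2 = V1 × R2/(R1 + R2) = 10 × 180/18180 = 0.09901 V

Final answer: 0.09901 V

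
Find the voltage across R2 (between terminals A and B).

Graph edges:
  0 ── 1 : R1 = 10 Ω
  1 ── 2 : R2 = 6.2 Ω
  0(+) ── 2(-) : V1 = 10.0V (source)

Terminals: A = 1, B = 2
R1 and R2 are in series across V1 (node 0 → node 1 → node 2), and the output A–B is taken across R2, so this is a voltage divider.
Series current: I = V1/(R1 + R2) = 10/(10 + 6.2) = 10/16.2 = 0.6173 A
V_R2 = I × R2 = V1 × R2/(R1 + R2) = 10 × 6.2/16.2 = 3.827 V

Final answer: 3.827 V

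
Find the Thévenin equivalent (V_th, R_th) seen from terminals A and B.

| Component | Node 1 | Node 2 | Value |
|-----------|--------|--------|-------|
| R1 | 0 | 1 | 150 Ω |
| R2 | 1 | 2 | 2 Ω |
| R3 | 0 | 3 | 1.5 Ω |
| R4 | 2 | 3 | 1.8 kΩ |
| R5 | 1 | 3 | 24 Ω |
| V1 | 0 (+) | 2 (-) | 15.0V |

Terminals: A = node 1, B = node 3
Step 1 — V_th is the open-circuit voltage V_A - V_B (nothing connected across the terminals).
Nodal analysis, taking node 2 as the 0 V reference.
Source V1 fixes V_0 = 15 V.
KCL at each unknown node (sum of currents leaving = 0; resistances in Ω):
  Node 1: (V_1 - 15)/150 + (V_1 - 0)/2 + (V_1 - V_3)/24 = 0
  Node 3: (V_3 - 15)/1.5 + (V_3 - 0)/1800 + (V_3 - V_1)/24 = 0
Collecting terms (coefficients in siemens):
  0.5483·V_1 - 0.04167·V_3 = 0.1
  0.7089·V_3 - 0.04167·V_1 = 10
Determinant D = (0.5483)(0.7089) - (-0.04167)(-0.04167) = 0.387
V_1 = [(0.1)(0.7089) - (-0.04167)(10)]/D = 1.26 V
V_3 = [(0.5483)(10) - (0.1)(-0.04167)]/D = 14.18 V
V_th = V_1 - V_3 = 1.26 - 14.18 = -12.92 V
Step 2 — R_th: zero the source — replace V1 by a short circuit (node 2 merges into node 0) — and find the resistance seen between A (node 1) and B (node 3).
Reduce the network between node 1 (A) and node 3 (B) by series/parallel combination:
  Rp1 = R1 ‖ R2 (parallel, both between nodes 0 and 1) = 1/(1/150 + 1/2) = 1.974 Ω
  Rp2 = R3 ‖ R4 (parallel, both between nodes 0 and 3) = 1/(1/1.5 + 1/1800) = 1.499 Ω
  Rs1 = Rp1 + Rp2 (series, joined only at node 0) = 1.974 + 1.499 = 3.472 Ω
  Rp3 = R5 ‖ Rs1 (parallel, both between nodes 1 and 3) = 1/(1/24 + 1/3.472) = 3.034 Ω
R_th = 3.034 Ω

Final answer: V_th = -12.92 V, R_th = 3.034 Ω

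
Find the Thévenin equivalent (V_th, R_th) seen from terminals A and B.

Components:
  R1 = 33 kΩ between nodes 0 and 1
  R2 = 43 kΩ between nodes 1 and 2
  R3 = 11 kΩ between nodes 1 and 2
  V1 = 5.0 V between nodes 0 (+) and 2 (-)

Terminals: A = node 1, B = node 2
Step 1 — V_th is the open-circuit voltage V_A - V_B (nothing connected across the terminals).
Nodal analysis, taking node 2 as the 0 V reference.
Source V1 fixes V_0 = 5 V.
KCL at each unknown node (sum of currents leaving = 0; resistances in Ω):
  Node 1: (V_1 - 5)/33000 + (V_1 - 0)/43000 + (V_1 - 0)/11000 = 0
Collecting terms: 0.0001445 × V_1 = 0.0001515  =>  V_1 = 1.049 V
V_th = V_1 - V_2 = 1.049 - 0 = 1.049 V
Step 2 — R_th: zero the source — replace V1 by a short circuit (node 2 merges into node 0) — and find the resistance seen between A (node 1) and B (node 0).
Reduce the network between node 1 (A) and node 0 (B) by series/parallel combination:
  Rp1 = R1 ‖ R2 ‖ R3 (parallel, all between nodes 0 and 1) = 1/(1/33000 + 1/43000 + 1/11000) = 6922 Ω
R_th = 6.922 kΩ

Final answer: V_th = 1.049 V, R_th = 6.922 kΩ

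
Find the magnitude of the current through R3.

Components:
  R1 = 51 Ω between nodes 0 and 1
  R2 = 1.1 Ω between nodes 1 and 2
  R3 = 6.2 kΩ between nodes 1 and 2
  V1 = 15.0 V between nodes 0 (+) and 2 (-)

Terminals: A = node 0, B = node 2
Nodal analysis, taking node 2 as the 0 V reference.
Source V1 fixes V_0 = 15 V.
KCL at each unknown node (sum of currents leaving = 0; resistances in Ω):
  Node 1: (V_1 - 15)/51 + (V_1 - 0)/1.1 + (V_1 - 0)/6200 = 0
Collecting terms: 0.9289 × V_1 = 0.2941  =>  V_1 = 0.3166 V
I_R3 = (V_1 - V_2)/R3 = (0.3166 - 0)/6200 = 0.00005107 A
|I_R3| = 0.00005107 A

Final answer: |I_R3| = 5.107e-05 A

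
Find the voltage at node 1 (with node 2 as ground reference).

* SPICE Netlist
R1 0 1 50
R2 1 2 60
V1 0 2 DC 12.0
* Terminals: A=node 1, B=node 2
Nodal analysis, taking node 2 as the 0 V reference.
Source V1 fixes V_0 = 12 V.
KCL at each unknown node (sum of currents leaving = 0; resistances in Ω):
  Node 1: (V_1 - 12)/50 + (V_1 - 0)/60 = 0
Collecting terms: 0.03667 × V_1 = 0.24  =>  V_1 = 6.545 V
The requested potential is V_1 = 6.545 V.

Final answer: V_1 = 6.545 V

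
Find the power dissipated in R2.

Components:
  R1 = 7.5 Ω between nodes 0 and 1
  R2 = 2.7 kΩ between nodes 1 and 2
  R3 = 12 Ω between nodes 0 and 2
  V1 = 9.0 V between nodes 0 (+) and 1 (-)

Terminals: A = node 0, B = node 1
Nodal analysis, taking node 1 as the 0 V reference.
Source V1 fixes V_0 = 9 V.
KCL at each unknown node (sum of currents leaving = 0; resistances in Ω):
  Node 2: (V_2 - 0)/2700 + (V_2 - 9)/12 = 0
Collecting terms: 0.0837 × V_2 = 0.75  =>  V_2 = 8.96 V
I_R2 = (V_1 - V_2)/R2 = (0 - 8.96)/2700 = -0.003319 A
P_R2 = I_R2² × R2 = (-0.003319)² × 2700 = 0.02974 W

Final answer: 0.02974 W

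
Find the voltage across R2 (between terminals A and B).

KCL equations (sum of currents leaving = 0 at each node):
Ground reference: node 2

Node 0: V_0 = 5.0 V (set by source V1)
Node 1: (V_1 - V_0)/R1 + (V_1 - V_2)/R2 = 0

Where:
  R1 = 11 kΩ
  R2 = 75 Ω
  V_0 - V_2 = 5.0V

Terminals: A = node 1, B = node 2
R1 and R2 are in series across V1 (node 0 → node 1 → node 2), and the output A–B is taken across R2, so this is a voltage divider.
Series current: I = V1/(R1 + R2) = 5/(11000 + 75) = 5/11080 = 0.0004515 A
V_R2 = I × R2 = V1 × R2/(R1 + R2) = 5 × 75/11080 = 0.03386 V

Final answer: 0.03386 V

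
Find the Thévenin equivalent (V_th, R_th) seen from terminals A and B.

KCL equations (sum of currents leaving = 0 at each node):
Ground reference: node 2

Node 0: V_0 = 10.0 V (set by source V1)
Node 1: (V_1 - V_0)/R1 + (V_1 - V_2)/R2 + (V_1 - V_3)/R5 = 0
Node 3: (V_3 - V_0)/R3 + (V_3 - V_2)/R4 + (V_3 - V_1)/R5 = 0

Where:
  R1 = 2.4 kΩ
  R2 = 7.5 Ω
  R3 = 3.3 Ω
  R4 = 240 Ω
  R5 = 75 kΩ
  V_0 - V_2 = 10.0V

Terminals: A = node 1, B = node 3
Step 1 — V_th is the open-circuit voltage V_A - V_B (nothing connected across the terminals).
Nodal analysis, taking node 2 as the 0 V reference.
Source V1 fixes V_0 = 10 V.
KCL at each unknown node (sum of currents leaving = 0; resistances in Ω):
  Node 1: (V_1 - 10)/2400 + (V_1 - 0)/7.5 + (V_1 - V_3)/75000 = 0
  Node 3: (V_3 - 10)/3.3 + (V_3 - 0)/240 + (V_3 - V_1)/75000 = 0
Collecting terms (coefficients in siemens):
  0.1338·V_1 - 0.00001333·V_3 = 0.004167
  0.3072·V_3 - 0.00001333·V_1 = 3.03
Determinant D = (0.1338)(0.3072) - (-0.00001333)(-0.00001333) = 0.04109
V_1 = [(0.004167)(0.3072) - (-0.00001333)(3.03)]/D = 0.03213 V
V_3 = [(0.1338)(3.03) - (0.004167)(-0.00001333)]/D = 9.864 V
V_th = V_1 - V_3 = 0.03213 - 9.864 = -9.832 V
Step 2 — R_th: zero the source — replace V1 by a short circuit (node 2 merges into node 0) — and find the resistance seen between A (node 1) and B (node 3).
Reduce the network between node 1 (A) and node 3 (B) by series/parallel combination:
  Rp1 = R1 ‖ R2 (parallel, both between nodes 0 and 1) = 1/(1/2400 + 1/7.5) = 7.477 Ω
  Rp2 = R3 ‖ R4 (parallel, both between nodes 0 and 3) = 1/(1/3.3 + 1/240) = 3.255 Ω
  Rs1 = Rp1 + Rp2 (series, joined only at node 0) = 7.477 + 3.255 = 10.73 Ω
  Rp3 = R5 ‖ Rs1 (parallel, both between nodes 1 and 3) = 1/(1/75000 + 1/10.73) = 10.73 Ω
R_th = 10.73 Ω

Final answer: V_th = -9.832 V, R_th = 10.73 Ω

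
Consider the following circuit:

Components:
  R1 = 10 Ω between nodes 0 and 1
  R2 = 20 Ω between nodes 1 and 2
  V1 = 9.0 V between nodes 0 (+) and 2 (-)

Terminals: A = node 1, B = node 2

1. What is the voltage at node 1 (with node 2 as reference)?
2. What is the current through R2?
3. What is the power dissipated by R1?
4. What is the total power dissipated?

Nodal analysis, taking node 2 as the 0 V reference.
Source V1 fixes V_0 = 9 V.
KCL at each unknown node (sum of currents leaving = 0; resistances in Ω):
  Node 1: (V_1 - 9)/10 + (V_1 - 0)/20 = 0
Collecting terms: 0.15 × V_1 = 0.9  =>  V_1 = 6 V
Part 1:
  Read off the nodal solution: V_1 = 6 V
Part 2:
  I_R2 = (V_1 - V_2)/R2 = (6 - 0)/20 = 0.3 A
  Magnitude: I_R2 = 0.3 A
Part 3:
  I_R1 = (V_0 - V_1)/R1 = (9 - 6)/10 = 0.3 A
  P_R1 = I_R1² × R1 = (0.3)² × 10 = 0.9 W
Part 4:
  Power in each resistor, P = (ΔV)²/R:
    P_R1 = (9 - 6)²/10 = 0.9 W
    P_R2 = (6 - 0)²/20 = 1.8 W
  P_total = P_R1 + P_R2 = 2.7 W

Final answers:
1. V_1 = 6 V
2. I_R2 = 0.3 A
3. P_R1 = 0.9 W
4. P_total = 2.7 W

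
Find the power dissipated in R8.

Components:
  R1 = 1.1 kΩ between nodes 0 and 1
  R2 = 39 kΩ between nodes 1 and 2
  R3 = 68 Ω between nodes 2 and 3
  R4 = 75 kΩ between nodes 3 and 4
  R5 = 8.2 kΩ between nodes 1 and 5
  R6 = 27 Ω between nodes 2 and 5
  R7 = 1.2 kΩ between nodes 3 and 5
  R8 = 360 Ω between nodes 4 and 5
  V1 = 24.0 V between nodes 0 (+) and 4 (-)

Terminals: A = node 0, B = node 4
Nodal analysis, taking node 4 as the 0 V reference.
Source V1 fixes V_0 = 24 V.
KCL at each unknown node (sum of currents leaving = 0; resistances in Ω):
  Node 1: (V_1 - 24)/1100 + (V_1 - V_2)/39000 + (V_1 - V_5)/8200 = 0
  Node 2: (V_2 - V_1)/39000 + (V_2 - V_3)/68 + (V_2 - V_5)/27 = 0
  Node 3: (V_3 - V_2)/68 + (V_3 - 0)/75000 + (V_3 - V_5)/1200 = 0
  Node 5: (V_5 - V_1)/8200 + (V_5 - V_2)/27 + (V_5 - V_3)/1200 + (V_5 - 0)/360 = 0
Collecting terms (coefficients in siemens):
  0.001057·V_1 - 0.00002564·V_2 - 0.000122·V_5 = 0.02182
  0.05177·V_2 - 0.00002564·V_1 - 0.01471·V_3 - 0.03704·V_5 = 0
  0.01555·V_3 - 0.01471·V_2 - 0.0008333·V_5 = 0
  0.04077·V_5 - 0.000122·V_1 - 0.03704·V_2 - 0.0008333·V_3 = 0
Solving these 4 simultaneous equations (Gaussian elimination) gives:
  V_1 = 20.79 V, V_2 = 1.057 V, V_3 = 1.056 V, V_5 = 1.044 V
I_R8 = (V_4 - V_5)/R8 = (0 - 1.044)/360 = -0.002901 A
P_R8 = I_R8² × R8 = (-0.002901)² × 360 = 0.003029 W

Final answer: 0.003029 W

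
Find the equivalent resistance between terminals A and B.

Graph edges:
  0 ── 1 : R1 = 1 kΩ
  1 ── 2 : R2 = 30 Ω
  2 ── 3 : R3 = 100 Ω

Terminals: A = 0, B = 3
Reduce the network between node 0 (A) and node 3 (B) by series/parallel combination:
  Rs1 = R1 + R2 (series, joined only at node 1) = 1000 + 30 = 1030 Ω
  Rs2 = R3 + Rs1 (series, joined only at node 2) = 100 + 1030 = 1130 Ω
R_eq = 1.13 kΩ

Final answer: 1.13 kΩ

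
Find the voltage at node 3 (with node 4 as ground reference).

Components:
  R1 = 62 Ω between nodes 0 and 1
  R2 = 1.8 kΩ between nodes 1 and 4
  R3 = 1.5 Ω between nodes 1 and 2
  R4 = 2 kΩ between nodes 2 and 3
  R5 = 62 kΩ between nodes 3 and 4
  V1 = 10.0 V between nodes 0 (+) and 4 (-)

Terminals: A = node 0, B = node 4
Nodal analysis, taking node 4 as the 0 V reference.
Source V1 fixes V_0 = 10 V.
KCL at each unknown node (sum of currents leaving = 0; resistances in Ω):
  Node 1: (V_1 - 10)/62 + (V_1 - 0)/1800 + (V_1 - V_2)/1.5 = 0
  Node 2: (V_2 - V_1)/1.5 + (V_2 - V_3)/2000 = 0
  Node 3: (V_3 - V_2)/2000 + (V_3 - 0)/62000 = 0
Collecting terms (coefficients in siemens):
  0.6834·V_1 - 0.6667·V_2 = 0.1613
  0.6672·V_2 - 0.6667·V_1 - 0.0005·V_3 = 0
  0.0005161·V_3 - 0.0005·V_2 = 0
Solving these 3 simultaneous equations (Gaussian elimination) gives:
  V_1 = 9.658 V, V_2 = 9.658 V, V_3 = 9.356 V
The requested potential is V_3 = 9.356 V.

Final answer: V_3 = 9.356 V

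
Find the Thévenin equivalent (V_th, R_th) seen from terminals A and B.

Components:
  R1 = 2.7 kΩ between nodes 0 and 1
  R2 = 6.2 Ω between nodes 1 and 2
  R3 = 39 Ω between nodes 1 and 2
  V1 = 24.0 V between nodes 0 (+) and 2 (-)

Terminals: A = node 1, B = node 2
Step 1 — V_th is the open-circuit voltage V_A - V_B (nothing connected across the terminals).
Nodal analysis, taking node 2 as the 0 V reference.
Source V1 fixes V_0 = 24 V.
KCL at each unknown node (sum of currents leaving = 0; resistances in Ω):
  Node 1: (V_1 - 24)/2700 + (V_1 - 0)/6.2 + (V_1 - 0)/39 = 0
Collecting terms: 0.1873 × V_1 = 0.008889  =>  V_1 = 0.04746 V
V_th = V_1 - V_2 = 0.04746 - 0 = 0.04746 V
Step 2 — R_th: zero the source — replace V1 by a short circuit (node 2 merges into node 0) — and find the resistance seen between A (node 1) and B (node 0).
Reduce the network between node 1 (A) and node 0 (B) by series/parallel combination:
  Rp1 = R1 ‖ R2 ‖ R3 (parallel, all between nodes 0 and 1) = 1/(1/2700 + 1/6.2 + 1/39) = 5.339 Ω
R_th = 5.339 Ω

Final answer: V_th = 0.04746 V, R_th = 5.339 Ω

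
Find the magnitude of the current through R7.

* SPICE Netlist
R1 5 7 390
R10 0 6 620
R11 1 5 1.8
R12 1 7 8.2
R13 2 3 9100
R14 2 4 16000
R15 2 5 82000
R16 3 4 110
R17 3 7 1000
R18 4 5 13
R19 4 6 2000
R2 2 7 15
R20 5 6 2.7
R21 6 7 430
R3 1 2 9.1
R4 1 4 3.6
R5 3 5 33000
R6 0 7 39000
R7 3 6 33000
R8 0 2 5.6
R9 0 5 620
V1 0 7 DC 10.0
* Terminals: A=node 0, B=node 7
Nodal analysis, taking node 7 as the 0 V reference.
Source V1 fixes V_0 = 10 V.
KCL at each unknown node (sum of currents leaving = 0; resistances in Ω):
  Node 1: (V_1 - V_2)/9.1 + (V_1 - V_4)/3.6 + (V_1 - V_5)/1.8 + (V_1 - 0)/8.2 = 0
  Node 2: (V_2 - 0)/15 + (V_2 - V_1)/9.1 + (V_2 - 10)/5.6 + (V_2 - V_3)/9100 + (V_2 - V_4)/16000 + (V_2 - V_5)/82000 = 0
  Node 3: (V_3 - V_5)/33000 + (V_3 - V_6)/33000 + (V_3 - V_2)/9100 + (V_3 - V_4)/110 + (V_3 - 0)/1000 = 0
  Node 4: (V_4 - V_1)/3.6 + (V_4 - V_2)/16000 + (V_4 - V_3)/110 + (V_4 - V_5)/13 + (V_4 - V_6)/2000 = 0
  Node 5: (V_5 - 0)/390 + (V_5 - V_3)/33000 + (V_5 - 10)/620 + (V_5 - V_1)/1.8 + (V_5 - V_2)/82000 + (V_5 - V_4)/13 + (V_5 - V_6)/2.7 = 0
  Node 6: (V_6 - V_3)/33000 + (V_6 - 10)/620 + (V_6 - V_4)/2000 + (V_6 - V_5)/2.7 + (V_6 - 0)/430 = 0
Collecting terms (coefficients in siemens):
  1.065·V_1 - 0.1099·V_2 - 0.2778·V_4 - 0.5556·V_5 = 0
  0.3553·V_2 - 0.1099·V_1 - 0.0001099·V_3 - 0.0000625·V_4 - 0.0000122·V_5 = 1.786
  0.01026·V_3 - 0.0001099·V_2 - 0.009091·V_4 - 0.0000303·V_5 - 0.0000303·V_6 = 0
  0.3644·V_4 - 0.2778·V_1 - 0.0000625·V_2 - 0.009091·V_3 - 0.07692·V_5 - 0.0005·V_6 = 0
  1.007·V_5 - 0.5556·V_1 - 0.0000122·V_2 - 0.0000303·V_3 - 0.07692·V_4 - 0.3704·V_6 = 0.01613
  0.3748·V_6 - 0.0000303·V_3 - 0.0005·V_4 - 0.3704·V_5 = 0.01613
Solving these 6 simultaneous equations (Gaussian elimination) gives:
  V_1 = 2.828 V, V_2 = 5.902 V, V_3 = 2.583 V, V_4 = 2.826 V
  V_5 = 2.842 V, V_6 = 2.856 V
I_R7 = (V_3 - V_6)/R7 = (2.583 - 2.856)/33000 = -0.000008246 A
|I_R7| = 0.000008246 A

Final answer: |I_R7| = 8.246e-06 A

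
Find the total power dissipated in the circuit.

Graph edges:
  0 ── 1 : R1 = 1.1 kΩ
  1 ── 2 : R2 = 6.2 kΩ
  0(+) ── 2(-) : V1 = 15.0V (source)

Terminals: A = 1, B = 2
Nodal analysis, taking node 2 as the 0 V reference.
Source V1 fixes V_0 = 15 V.
KCL at each unknown node (sum of currents leaving = 0; resistances in Ω):
  Node 1: (V_1 - 15)/1100 + (V_1 - 0)/6200 = 0
Collecting terms: 0.00107 × V_1 = 0.01364  =>  V_1 = 12.74 V
Power in each resistor, P = (ΔV)²/R:
  P_R1 = (15 - 12.74)²/1100 = 0.004644 W
  P_R2 = (12.74 - 0)²/6200 = 0.02618 W
P_total = P_R1 + P_R2 = 0.03082 W

Final answer: 0.03082 W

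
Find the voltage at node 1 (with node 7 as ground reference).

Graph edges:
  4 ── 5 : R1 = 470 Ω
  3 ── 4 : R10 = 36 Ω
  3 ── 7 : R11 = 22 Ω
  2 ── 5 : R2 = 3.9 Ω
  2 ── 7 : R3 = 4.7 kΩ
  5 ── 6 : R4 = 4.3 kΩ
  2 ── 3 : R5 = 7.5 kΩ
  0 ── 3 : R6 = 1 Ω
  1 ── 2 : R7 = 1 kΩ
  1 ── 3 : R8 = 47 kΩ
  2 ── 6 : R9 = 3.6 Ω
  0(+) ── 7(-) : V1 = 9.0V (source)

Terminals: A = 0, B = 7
Nodal analysis, taking node 7 as the 0 V reference.
Source V1 fixes V_0 = 9 V.
KCL at each unknown node (sum of currents leaving = 0; resistances in Ω):
  Node 1: (V_1 - V_2)/1000 + (V_1 - V_3)/47000 = 0
  Node 2: (V_2 - V_5)/3.9 + (V_2 - 0)/4700 + (V_2 - V_3)/7500 + (V_2 - V_1)/1000 + (V_2 - V_6)/3.6 = 0
  Node 3: (V_3 - V_2)/7500 + (V_3 - 9)/1 + (V_3 - V_1)/47000 + (V_3 - V_4)/36 + (V_3 - 0)/22 = 0
  Node 4: (V_4 - V_5)/470 + (V_4 - V_3)/36 = 0
  Node 5: (V_5 - V_4)/470 + (V_5 - V_2)/3.9 + (V_5 - V_6)/4300 = 0
  Node 6: (V_6 - V_5)/4300 + (V_6 - V_2)/3.6 = 0
Collecting terms (coefficients in siemens):
  0.001021·V_1 - 0.001·V_2 - 0.00002128·V_3 = 0
  0.5355·V_2 - 0.001·V_1 - 0.0001333·V_3 - 0.2564·V_5 - 0.2778·V_6 = 0
  1.073·V_3 - 0.00002128·V_1 - 0.0001333·V_2 - 0.02778·V_4 = 9
  0.02991·V_4 - 0.02778·V_3 - 0.002128·V_5 = 0
  0.2588·V_5 - 0.2564·V_2 - 0.002128·V_4 - 0.0002326·V_6 = 0
  0.278·V_6 - 0.2778·V_2 - 0.0002326·V_5 = 0
Solving these 6 simultaneous equations (Gaussian elimination) gives:
  V_1 = 7.837 V, V_2 = 7.821 V, V_3 = 8.607 V, V_4 = 8.552 V
  V_5 = 7.827 V, V_6 = 7.821 V
The requested potential is V_1 = 7.837 V.

Final answer: V_1 = 7.837 V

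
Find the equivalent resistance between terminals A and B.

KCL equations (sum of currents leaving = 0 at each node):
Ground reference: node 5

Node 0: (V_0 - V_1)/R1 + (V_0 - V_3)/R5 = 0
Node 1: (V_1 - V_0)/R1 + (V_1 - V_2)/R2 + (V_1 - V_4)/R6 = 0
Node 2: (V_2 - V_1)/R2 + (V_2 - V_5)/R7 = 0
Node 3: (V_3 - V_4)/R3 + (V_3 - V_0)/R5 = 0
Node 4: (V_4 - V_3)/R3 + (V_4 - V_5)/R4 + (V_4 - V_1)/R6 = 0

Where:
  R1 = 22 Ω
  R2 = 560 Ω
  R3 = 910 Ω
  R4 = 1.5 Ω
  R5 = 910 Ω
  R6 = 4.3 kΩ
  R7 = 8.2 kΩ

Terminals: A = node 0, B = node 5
The network is not a plain series/parallel combination. Inject a 1 A test current into terminal A (node 0) and return it from terminal B (node 5); then R_eq = V_A / (1 A).
Nodal analysis, taking node 5 as the 0 V reference.
Current source I_test pushes 1 A into node 0 and draws it out of node 5.
KCL at each unknown node (sum of currents leaving = 0; resistances in Ω):
  Node 0: (V_0 - V_1)/22 + (V_0 - V_3)/910 - 1 = 0
  Node 1: (V_1 - V_0)/22 + (V_1 - V_2)/560 + (V_1 - V_4)/4300 = 0
  Node 2: (V_2 - V_1)/560 + (V_2 - 0)/8200 = 0
  Node 3: (V_3 - V_0)/910 + (V_3 - V_4)/910 = 0
  Node 4: (V_4 - V_1)/4300 + (V_4 - V_3)/910 + (V_4 - 0)/1.5 = 0
Collecting terms (coefficients in siemens):
  0.04655·V_0 - 0.04545·V_1 - 0.001099·V_3 = 1
  0.04747·V_1 - 0.04545·V_0 - 0.001786·V_2 - 0.0002326·V_4 = 0
  0.001908·V_2 - 0.001786·V_1 = 0
  0.002198·V_3 - 0.001099·V_0 - 0.001099·V_4 = 0
  0.668·V_4 - 0.0002326·V_1 - 0.001099·V_3 = 0
Solving these 5 simultaneous equations (Gaussian elimination) gives:
  V_0 = 1120 V, V_1 = 1112 V, V_2 = 1041 V, V_3 = 560.8 V
  V_4 = 1.31 V
R_eq = V_0 / 1 A = 1120 Ω = 1.12 kΩ

Final answer: 1.12 kΩ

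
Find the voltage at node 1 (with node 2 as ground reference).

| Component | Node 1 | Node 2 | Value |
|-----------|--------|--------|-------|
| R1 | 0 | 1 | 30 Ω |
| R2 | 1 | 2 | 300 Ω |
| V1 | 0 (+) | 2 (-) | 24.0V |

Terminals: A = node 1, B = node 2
Nodal analysis, taking node 2 as the 0 V reference.
Source V1 fixes V_0 = 24 V.
KCL at each unknown node (sum of currents leaving = 0; resistances in Ω):
  Node 1: (V_1 - 24)/30 + (V_1 - 0)/300 = 0
Collecting terms: 0.03667 × V_1 = 0.8  =>  V_1 = 21.82 V
The requested potential is V_1 = 21.82 V.

Final answer: V_1 = 21.82 V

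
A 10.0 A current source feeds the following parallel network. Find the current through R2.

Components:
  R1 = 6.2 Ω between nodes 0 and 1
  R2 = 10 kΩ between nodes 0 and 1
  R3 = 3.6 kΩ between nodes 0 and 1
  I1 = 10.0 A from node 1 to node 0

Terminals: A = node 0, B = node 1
All resistors sit directly between nodes 0 and 1, so they are in parallel and share one voltage V; the full source current 10 A splits among them.
1/R_par = 1/6.2 + 1/10000 + 1/3600 = 0.1617 S  =>  R_par = 6.186 Ω
V = I × R_par = 10 × 6.186 = 61.86 V
I_R2 = V/R2 = 61.86/10000 = 0.006186 A

Final answer: 0.006186 A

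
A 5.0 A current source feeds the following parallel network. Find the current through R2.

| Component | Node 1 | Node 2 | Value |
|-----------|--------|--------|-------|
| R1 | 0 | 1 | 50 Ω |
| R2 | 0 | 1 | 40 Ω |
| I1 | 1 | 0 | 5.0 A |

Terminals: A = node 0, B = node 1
All resistors sit directly between nodes 0 and 1, so they are in parallel and share one voltage V; the full source current 5 A splits among them.
1/R_par = 1/50 + 1/40 = 0.045 S  =>  R_par = 22.22 Ω
V = I × R_par = 5 × 22.22 = 111.1 V
I_R2 = V/R2 = 111.1/40 = 2.778 A

Final answer: 2.778 A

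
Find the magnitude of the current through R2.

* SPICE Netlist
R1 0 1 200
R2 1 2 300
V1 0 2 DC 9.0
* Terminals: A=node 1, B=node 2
Nodal analysis, taking node 2 as the 0 V reference.
Source V1 fixes V_0 = 9 V.
KCL at each unknown node (sum of currents leaving = 0; resistances in Ω):
  Node 1: (V_1 - 9)/200 + (V_1 - 0)/300 = 0
Collecting terms: 0.008333 × V_1 = 0.045  =>  V_1 = 5.4 V
I_R2 = (V_1 - V_2)/R2 = (5.4 - 0)/300 = 0.018 A
|I_R2| = 0.018 A

Final answer: |I_R2| = 0.018 A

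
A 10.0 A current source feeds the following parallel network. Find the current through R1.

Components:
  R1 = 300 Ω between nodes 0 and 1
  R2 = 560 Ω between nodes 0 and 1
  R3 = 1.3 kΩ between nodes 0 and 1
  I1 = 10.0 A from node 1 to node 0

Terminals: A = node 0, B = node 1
All resistors sit directly between nodes 0 and 1, so they are in parallel and share one voltage V; the full source current 10 A splits among them.
1/R_par = 1/300 + 1/560 + 1/1300 = 0.005888 S  =>  R_par = 169.8 Ω
V = I × R_par = 10 × 169.8 = 1698 V
I_R1 = V/R1 = 1698/300 = 5.661 A

Final answer: 5.661 A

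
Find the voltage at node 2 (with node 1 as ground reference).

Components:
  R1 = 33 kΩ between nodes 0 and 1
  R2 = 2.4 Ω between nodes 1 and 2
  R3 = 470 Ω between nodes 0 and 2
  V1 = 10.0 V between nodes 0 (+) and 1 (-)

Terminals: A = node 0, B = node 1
Nodal analysis, taking node 1 as the 0 V reference.
Source V1 fixes V_0 = 10 V.
KCL at each unknown node (sum of currents leaving = 0; resistances in Ω):
  Node 2: (V_2 - 0)/2.4 + (V_2 - 10)/470 = 0
Collecting terms: 0.4188 × V_2 = 0.02128  =>  V_2 = 0.0508 V
The requested potential is V_2 = 0.0508 V.

Final answer: V_2 = 0.0508 V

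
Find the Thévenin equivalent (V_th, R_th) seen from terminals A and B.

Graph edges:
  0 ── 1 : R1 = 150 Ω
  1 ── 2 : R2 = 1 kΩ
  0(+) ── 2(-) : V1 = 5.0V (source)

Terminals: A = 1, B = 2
Step 1 — V_th is the open-circuit voltage V_A - V_B (nothing connected across the terminals).
Nodal analysis, taking node 2 as the 0 V reference.
Source V1 fixes V_0 = 5 V.
KCL at each unknown node (sum of currents leaving = 0; resistances in Ω):
  Node 1: (V_1 - 5)/150 + (V_1 - 0)/1000 = 0
Collecting terms: 0.007667 × V_1 = 0.03333  =>  V_1 = 4.348 V
V_th = V_1 - V_2 = 4.348 - 0 = 4.348 V
Step 2 — R_th: zero the source — replace V1 by a short circuit (node 2 merges into node 0) — and find the resistance seen between A (node 1) and B (node 0).
Reduce the network between node 1 (A) and node 0 (B) by series/parallel combination:
  Rp1 = R1 ‖ R2 (parallel, both between nodes 0 and 1) = 1/(1/150 + 1/1000) = 130.4 Ω
R_th = 130.4 Ω

Final answer: V_th = 4.348 V, R_th = 130.4 Ω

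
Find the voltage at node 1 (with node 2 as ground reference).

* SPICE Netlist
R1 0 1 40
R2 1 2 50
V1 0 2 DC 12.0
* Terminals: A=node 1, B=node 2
Nodal analysis, taking node 2 as the 0 V reference.
Source V1 fixes V_0 = 12 V.
KCL at each unknown node (sum of currents leaving = 0; resistances in Ω):
  Node 1: (V_1 - 12)/40 + (V_1 - 0)/50 = 0
Collecting terms: 0.045 × V_1 = 0.3  =>  V_1 = 6.667 V
The requested potential is V_1 = 6.667 V.

Final answer: V_1 = 6.667 V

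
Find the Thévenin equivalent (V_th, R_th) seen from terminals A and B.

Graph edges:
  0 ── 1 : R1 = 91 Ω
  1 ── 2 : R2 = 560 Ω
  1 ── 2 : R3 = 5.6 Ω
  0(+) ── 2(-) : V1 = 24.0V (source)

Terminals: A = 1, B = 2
Step 1 — V_th is the open-circuit voltage V_A - V_B (nothing connected across the terminals).
Nodal analysis, taking node 2 as the 0 V reference.
Source V1 fixes V_0 = 24 V.
KCL at each unknown node (sum of currents leaving = 0; resistances in Ω):
  Node 1: (V_1 - 24)/91 + (V_1 - 0)/560 + (V_1 - 0)/5.6 = 0
Collecting terms: 0.1913 × V_1 = 0.2637  =>  V_1 = 1.378 V
V_th = V_1 - V_2 = 1.378 - 0 = 1.378 V
Step 2 — R_th: zero the source — replace V1 by a short circuit (node 2 merges into node 0) — and find the resistance seen between A (node 1) and B (node 0).
Reduce the network between node 1 (A) and node 0 (B) by series/parallel combination:
  Rp1 = R1 ‖ R2 ‖ R3 (parallel, all between nodes 0 and 1) = 1/(1/91 + 1/560 + 1/5.6) = 5.226 Ω
R_th = 5.226 Ω

Final answer: V_th = 1.378 V, R_th = 5.226 Ω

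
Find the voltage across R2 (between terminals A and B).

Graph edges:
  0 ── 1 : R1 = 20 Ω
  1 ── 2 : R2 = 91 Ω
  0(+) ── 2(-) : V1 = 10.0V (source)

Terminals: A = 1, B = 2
R1 and R2 are in series across V1 (node 0 → node 1 → node 2), and the output A–B is taken across R2, so this is a voltage divider.
Series current: I = V1/(R1 + R2) = 10/(20 + 91) = 10/111 = 0.09009 A
V_R2 = I × R2 = V1 × R2/(R1 + R2) = 10 × 91/111 = 8.198 V

Final answer: 8.198 V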